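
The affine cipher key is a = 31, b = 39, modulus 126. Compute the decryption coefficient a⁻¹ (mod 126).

gcd(126, 31) by repeated division:
126 = 4*31 + 2
31 = 15*2 + 1
2 = 2*1 + 0
Since gcd(31, 126) = 1, back-substitute to write 1 as a combination:
1 = 31 − 15·2
1 = −15·126 + 61·31
So 31·61 ≡ 1 (mod 126).

61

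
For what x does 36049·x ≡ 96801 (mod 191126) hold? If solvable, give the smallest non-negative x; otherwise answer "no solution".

gcd(36049, 191126):
191126 = 5×36049 + 10881
36049 = 3×10881 + 3406
10881 = 3×3406 + 663
3406 = 5×663 + 91
663 = 7×91 + 26
91 = 3×26 + 13
26 = 2×13 + 0
gcd = 13, but 13 ∤ 96801, so the congruence has no solution.

no solution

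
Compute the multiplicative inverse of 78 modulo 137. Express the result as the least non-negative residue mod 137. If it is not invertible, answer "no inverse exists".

65

Apply the Euclidean algorithm to 137 and 78:
137 = 1*78 + 59
78 = 1*59 + 19
59 = 3*19 + 2
19 = 9*2 + 1
2 = 2*1 + 0
gcd = 1, so the inverse exists. Back-substitute:
1 = 19 − 9·2
1 = −9·59 + 28·19
1 = 28·78 − 37·59
1 = −37·137 + 65·78
So 78·65 ≡ 1 (mod 137).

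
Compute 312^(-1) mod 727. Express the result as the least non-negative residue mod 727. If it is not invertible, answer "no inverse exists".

gcd(727, 312) by repeated division:
727 = 2·312 + 103
312 = 3·103 + 3
103 = 34·3 + 1
3 = 3·1 + 0
The gcd is 1. Working backward:
1 = 103 − 34·3
1 = −34·312 + 103·103
1 = 103·727 − 240·312
Hence 312⁻¹ ≡ -240 ≡ 487 (mod 727).

487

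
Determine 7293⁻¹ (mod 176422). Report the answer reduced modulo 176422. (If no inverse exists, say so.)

9773

Extended Euclidean algorithm:
176422 = 24×7293 + 1390
7293 = 5×1390 + 343
1390 = 4×343 + 18
343 = 19×18 + 1
18 = 18×1 + 0
gcd = 1, so the inverse exists. Back-substitute:
1 = 343 − 19·18
1 = −19·1390 + 77·343
1 = 77·7293 − 404·1390
1 = −404·176422 + 9773·7293
So 7293·9773 ≡ 1 (mod 176422).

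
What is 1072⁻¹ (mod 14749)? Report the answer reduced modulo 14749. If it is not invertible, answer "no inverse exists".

Extended Euclidean algorithm:
14749 = 13·1072 + 813
1072 = 1·813 + 259
813 = 3·259 + 36
259 = 7·36 + 7
36 = 5·7 + 1
7 = 7·1 + 0
gcd = 1, so the inverse exists. Back-substitute:
1 = 36 − 5·7
1 = −5·259 + 36·36
1 = 36·813 − 113·259
1 = −113·1072 + 149·813
1 = 149·14749 − 2050·1072
So 1072·(-2050) ≡ 1 (mod 14749), and -2050 ≡ 12699 (mod 14749).

12699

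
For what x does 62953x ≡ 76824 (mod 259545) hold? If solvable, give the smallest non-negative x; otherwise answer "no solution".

First find gcd(62953, 259545):
259545 = 4·62953 + 7733
62953 = 8·7733 + 1089
7733 = 7·1089 + 110
1089 = 9·110 + 99
110 = 1·99 + 11
99 = 9·11 + 0
gcd = 11 and 11 | 76824, so solutions exist. Divide through by 11: 5723x ≡ 6984 (mod 23595).
Now find 5723⁻¹ mod 23595:
23595 = 4×5723 + 703
5723 = 8×703 + 99
703 = 7×99 + 10
99 = 9×10 + 9
10 = 1×9 + 1
9 = 9×1 + 0
Back-substitute:
1 = 10 − 9
1 = −99 + 10·10
1 = 10·703 − 71·99
1 = −71·5723 + 578·703
1 = 578·23595 − 2383·5723
So 5723·(-2383) ≡ 1 (mod 23595), i.e. 5723⁻¹ ≡ 21212.
Then x ≡ 21212·6984 ≡ 15198 (mod 23595); the smallest non-negative solution is x = 15198.

15198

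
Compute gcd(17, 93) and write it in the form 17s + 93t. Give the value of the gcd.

Repeated division:
93 = 5·17 + 8
17 = 2·8 + 1
8 = 8·1 + 0
gcd(17, 93) = 1.
Working backward:
1 = 17 − 2·8
1 = −2·93 + 11·17
So 1 = (-2)·93 + (11)·17.

1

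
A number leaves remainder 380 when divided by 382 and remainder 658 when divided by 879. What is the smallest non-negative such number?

229198

Write x = 380 + 382·k. Then 382·k ≡ 658 − 380 ≡ 278 (mod 879).
Need 382⁻¹ mod 879. Extended Euclid on (879, 382):
879 = 2×382 + 115
382 = 3×115 + 37
115 = 3×37 + 4
37 = 9×4 + 1
4 = 4×1 + 0
Back-substitute:
1 = 37 − 9·4
1 = −9·115 + 28·37
1 = 28·382 − 93·115
1 = −93·879 + 214·382
382⁻¹ ≡ 214 (mod 879), so k ≡ 214·278 ≡ 599 (mod 879).
x = 380 + 382·599 = 229198.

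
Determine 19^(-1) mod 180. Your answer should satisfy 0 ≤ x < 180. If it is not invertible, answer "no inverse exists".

Run Euclid on (180, 19):
180 = 9·19 + 9
19 = 2·9 + 1
9 = 9·1 + 0
Since gcd(19, 180) = 1, back-substitute to write 1 as a combination:
1 = 19 − 2·9
1 = −2·180 + 19·19
So 19·19 ≡ 1 (mod 180).

19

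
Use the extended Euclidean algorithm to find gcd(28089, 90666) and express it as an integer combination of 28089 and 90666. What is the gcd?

Euclidean algorithm:
90666 = 3×28089 + 6399
28089 = 4×6399 + 2493
6399 = 2×2493 + 1413
2493 = 1×1413 + 1080
1413 = 1×1080 + 333
1080 = 3×333 + 81
333 = 4×81 + 9
81 = 9×9 + 0
gcd(28089, 90666) = 9.
Working backward:
9 = 333 − 4·81
9 = −4·1080 + 13·333
9 = 13·1413 − 17·1080
9 = −17·2493 + 30·1413
9 = 30·6399 − 77·2493
9 = −77·28089 + 338·6399
9 = 338·90666 − 1091·28089
So 9 = (338)·90666 + (-1091)·28089.

9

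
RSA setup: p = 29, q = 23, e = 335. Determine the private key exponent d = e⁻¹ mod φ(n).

φ(n) = (p−1)(q−1) = 28·22 = 616.
Need d with 335·d ≡ 1 (mod 616). Apply the extended Euclidean algorithm:
616 = 1*335 + 281
335 = 1*281 + 54
281 = 5*54 + 11
54 = 4*11 + 10
11 = 1*10 + 1
10 = 10*1 + 0
Back-substitute:
1 = 11 − 10
1 = −54 + 5·11
1 = 5·281 − 26·54
1 = −26·335 + 31·281
1 = 31·616 − 57·335
So 335·(-57) ≡ 1 (mod 616), hence d ≡ -57 ≡ 559 (mod 616).

559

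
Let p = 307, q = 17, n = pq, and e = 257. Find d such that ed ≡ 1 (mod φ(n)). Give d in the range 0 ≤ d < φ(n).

φ(n) = (p−1)(q−1) = 306·16 = 4896.
Need d with 257·d ≡ 1 (mod 4896). Apply the extended Euclidean algorithm:
4896 = 19*257 + 13
257 = 19*13 + 10
13 = 1*10 + 3
10 = 3*3 + 1
3 = 3*1 + 0
Back-substitute:
1 = 10 − 3·3
1 = −3·13 + 4·10
1 = 4·257 − 79·13
1 = −79·4896 + 1505·257
So 257·1505 ≡ 1 (mod 4896), hence d = 1505.

1505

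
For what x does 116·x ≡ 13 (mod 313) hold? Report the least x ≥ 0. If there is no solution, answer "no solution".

First find gcd(116, 313):
313 = 2×116 + 81
116 = 1×81 + 35
81 = 2×35 + 11
35 = 3×11 + 2
11 = 5×2 + 1
2 = 2×1 + 0
gcd = 1, so a unique solution mod 313 exists.
Back-substitute for the Bézout coefficients:
1 = 11 − 5·2
1 = −5·35 + 16·11
1 = 16·81 − 37·35
1 = −37·116 + 53·81
1 = 53·313 − 143·116
So 116·(-143) ≡ 1 (mod 313), giving 116⁻¹ ≡ 170.
x ≡ 116⁻¹·13 ≡ 170·13 ≡ 19 (mod 313).

19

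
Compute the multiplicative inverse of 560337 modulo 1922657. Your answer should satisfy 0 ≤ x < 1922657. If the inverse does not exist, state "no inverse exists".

1617183

Apply the Euclidean algorithm to 1922657 and 560337:
1922657 = 3·560337 + 241646
560337 = 2·241646 + 77045
241646 = 3·77045 + 10511
77045 = 7·10511 + 3468
10511 = 3·3468 + 107
3468 = 32·107 + 44
107 = 2·44 + 19
44 = 2·19 + 6
19 = 3·6 + 1
6 = 6·1 + 0
The gcd is 1. Working backward:
1 = 19 − 3·6
1 = −3·44 + 7·19
1 = 7·107 − 17·44
1 = −17·3468 + 551·107
1 = 551·10511 − 1670·3468
1 = −1670·77045 + 12241·10511
1 = 12241·241646 − 38393·77045
1 = −38393·560337 + 89027·241646
1 = 89027·1922657 − 305474·560337
Hence 560337⁻¹ ≡ -305474 ≡ 1617183 (mod 1922657).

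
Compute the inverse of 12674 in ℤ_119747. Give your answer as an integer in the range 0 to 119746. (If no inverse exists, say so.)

27655

Run Euclid on (119747, 12674):
119747 = 9·12674 + 5681
12674 = 2·5681 + 1312
5681 = 4·1312 + 433
1312 = 3·433 + 13
433 = 33·13 + 4
13 = 3·4 + 1
4 = 4·1 + 0
Since gcd(12674, 119747) = 1, back-substitute to write 1 as a combination:
1 = 13 − 3·4
1 = −3·433 + 100·13
1 = 100·1312 − 303·433
1 = −303·5681 + 1312·1312
1 = 1312·12674 − 2927·5681
1 = −2927·119747 + 27655·12674
So 12674·27655 ≡ 1 (mod 119747).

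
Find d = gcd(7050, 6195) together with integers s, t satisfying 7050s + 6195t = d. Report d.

Repeated division:
7050 = 1·6195 + 855
6195 = 7·855 + 210
855 = 4·210 + 15
210 = 14·15 + 0
gcd(7050, 6195) = 15.
Express as a combination:
15 = 855 − 4·210
15 = −4·6195 + 29·855
15 = 29·7050 − 33·6195
So 15 = (29)·7050 + (-33)·6195.

15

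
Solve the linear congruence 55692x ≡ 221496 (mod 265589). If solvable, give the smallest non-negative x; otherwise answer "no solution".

63125

First find gcd(55692, 265589):
265589 = 4×55692 + 42821
55692 = 1×42821 + 12871
42821 = 3×12871 + 4208
12871 = 3×4208 + 247
4208 = 17×247 + 9
247 = 27×9 + 4
9 = 2×4 + 1
4 = 4×1 + 0
gcd = 1, so a unique solution mod 265589 exists.
Back-substitute for the Bézout coefficients:
1 = 9 − 2·4
1 = −2·247 + 55·9
1 = 55·4208 − 937·247
1 = −937·12871 + 2866·4208
1 = 2866·42821 − 9535·12871
1 = −9535·55692 + 12401·42821
1 = 12401·265589 − 59139·55692
So 55692·(-59139) ≡ 1 (mod 265589), giving 55692⁻¹ ≡ 206450.
x ≡ 55692⁻¹·221496 ≡ 206450·221496 ≡ 63125 (mod 265589).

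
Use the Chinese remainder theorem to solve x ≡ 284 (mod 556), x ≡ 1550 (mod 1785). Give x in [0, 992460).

262160

Write x = 284 + 556·k. Then 556·k ≡ 1550 − 284 ≡ 1266 (mod 1785).
Need 556⁻¹ mod 1785. Extended Euclid on (1785, 556):
1785 = 3·556 + 117
556 = 4·117 + 88
117 = 1·88 + 29
88 = 3·29 + 1
29 = 29·1 + 0
Back-substitute:
1 = 88 − 3·29
1 = −3·117 + 4·88
1 = 4·556 − 19·117
1 = −19·1785 + 61·556
556⁻¹ ≡ 61 (mod 1785), so k ≡ 61·1266 ≡ 471 (mod 1785).
x = 284 + 556·471 = 262160.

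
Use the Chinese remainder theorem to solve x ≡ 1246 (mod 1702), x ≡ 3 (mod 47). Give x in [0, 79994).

21670

Write x = 1246 + 1702·k. Then 1702·k ≡ 3 − 1246 ≡ 26 (mod 47).
Need 1702⁻¹ mod 47. Extended Euclid on (47, 10):
47 = 4×10 + 7
10 = 1×7 + 3
7 = 2×3 + 1
3 = 3×1 + 0
Back-substitute:
1 = 7 − 2·3
1 = −2·10 + 3·7
1 = 3·47 − 14·10
1702⁻¹ ≡ 33 (mod 47), so k ≡ 33·26 ≡ 12 (mod 47).
x = 1246 + 1702·12 = 21670.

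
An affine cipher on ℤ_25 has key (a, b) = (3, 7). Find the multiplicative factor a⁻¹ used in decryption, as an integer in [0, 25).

Extended Euclidean algorithm:
25 = 8×3 + 1
3 = 3×1 + 0
gcd = 1, so the inverse exists. Back-substitute:
1 = 25 − 8·3
Thus 3·(-8) ≡ 1 (mod 25); reducing, -8 mod 25 = 17.

17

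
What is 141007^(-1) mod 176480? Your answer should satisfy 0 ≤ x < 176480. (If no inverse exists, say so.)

19343

Run Euclid on (176480, 141007):
176480 = 1*141007 + 35473
141007 = 3*35473 + 34588
35473 = 1*34588 + 885
34588 = 39*885 + 73
885 = 12*73 + 9
73 = 8*9 + 1
9 = 9*1 + 0
The gcd is 1. Working backward:
1 = 73 − 8·9
1 = −8·885 + 97·73
1 = 97·34588 − 3791·885
1 = −3791·35473 + 3888·34588
1 = 3888·141007 − 15455·35473
1 = −15455·176480 + 19343·141007
So 141007·19343 ≡ 1 (mod 176480).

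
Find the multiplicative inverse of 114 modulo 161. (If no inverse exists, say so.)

137

Run Euclid on (161, 114):
161 = 1·114 + 47
114 = 2·47 + 20
47 = 2·20 + 7
20 = 2·7 + 6
7 = 1·6 + 1
6 = 6·1 + 0
The gcd is 1. Working backward:
1 = 7 − 6
1 = −20 + 3·7
1 = 3·47 − 7·20
1 = −7·114 + 17·47
1 = 17·161 − 24·114
So 114·(-24) ≡ 1 (mod 161), and -24 ≡ 137 (mod 161).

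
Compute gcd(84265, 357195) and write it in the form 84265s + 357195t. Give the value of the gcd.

Apply Euclid's algorithm to 357195 and 84265:
357195 = 4×84265 + 20135
84265 = 4×20135 + 3725
20135 = 5×3725 + 1510
3725 = 2×1510 + 705
1510 = 2×705 + 100
705 = 7×100 + 5
100 = 20×5 + 0
gcd(84265, 357195) = 5.
Back-substituting:
5 = 705 − 7·100
5 = −7·1510 + 15·705
5 = 15·3725 − 37·1510
5 = −37·20135 + 200·3725
5 = 200·84265 − 837·20135
5 = −837·357195 + 3548·84265
So 5 = (-837)·357195 + (3548)·84265.

5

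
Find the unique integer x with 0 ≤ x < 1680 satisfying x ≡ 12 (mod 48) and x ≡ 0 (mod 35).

Write x = 12 + 48·k. Then 48·k ≡ 0 − 12 ≡ 23 (mod 35).
Need 48⁻¹ mod 35. Extended Euclid on (35, 13):
35 = 2×13 + 9
13 = 1×9 + 4
9 = 2×4 + 1
4 = 4×1 + 0
Back-substitute:
1 = 9 − 2·4
1 = −2·13 + 3·9
1 = 3·35 − 8·13
48⁻¹ ≡ 27 (mod 35), so k ≡ 27·23 ≡ 26 (mod 35).
x = 12 + 48·26 = 1260.

1260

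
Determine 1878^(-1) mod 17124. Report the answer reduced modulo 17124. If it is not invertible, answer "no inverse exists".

no inverse exists

Euclidean algorithm on 17124, 1878:
17124 = 9×1878 + 222
1878 = 8×222 + 102
222 = 2×102 + 18
102 = 5×18 + 12
18 = 1×12 + 6
12 = 2×6 + 0
gcd(1878, 17124) = 6 ≠ 1, so 1878 has no multiplicative inverse modulo 17124.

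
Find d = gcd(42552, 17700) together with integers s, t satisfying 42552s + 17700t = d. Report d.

Apply Euclid's algorithm to 42552 and 17700:
42552 = 2*17700 + 7152
17700 = 2*7152 + 3396
7152 = 2*3396 + 360
3396 = 9*360 + 156
360 = 2*156 + 48
156 = 3*48 + 12
48 = 4*12 + 0
gcd(42552, 17700) = 12.
Working backward:
12 = 156 − 3·48
12 = −3·360 + 7·156
12 = 7·3396 − 66·360
12 = −66·7152 + 139·3396
12 = 139·17700 − 344·7152
12 = −344·42552 + 827·17700
So 12 = (-344)·42552 + (827)·17700.

12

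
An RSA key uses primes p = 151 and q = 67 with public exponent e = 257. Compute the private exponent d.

φ(n) = (p−1)(q−1) = 150·66 = 9900.
Need d with 257·d ≡ 1 (mod 9900). Apply the extended Euclidean algorithm:
9900 = 38·257 + 134
257 = 1·134 + 123
134 = 1·123 + 11
123 = 11·11 + 2
11 = 5·2 + 1
2 = 2·1 + 0
Back-substitute:
1 = 11 − 5·2
1 = −5·123 + 56·11
1 = 56·134 − 61·123
1 = −61·257 + 117·134
1 = 117·9900 − 4507·257
So 257·(-4507) ≡ 1 (mod 9900), hence d ≡ -4507 ≡ 5393 (mod 9900).

5393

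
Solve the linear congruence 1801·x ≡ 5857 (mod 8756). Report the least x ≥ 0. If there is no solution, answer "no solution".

7889

First find gcd(1801, 8756):
8756 = 4·1801 + 1552
1801 = 1·1552 + 249
1552 = 6·249 + 58
249 = 4·58 + 17
58 = 3·17 + 7
17 = 2·7 + 3
7 = 2·3 + 1
3 = 3·1 + 0
gcd = 1, so a unique solution mod 8756 exists.
Back-substitute for the Bézout coefficients:
1 = 7 − 2·3
1 = −2·17 + 5·7
1 = 5·58 − 17·17
1 = −17·249 + 73·58
1 = 73·1552 − 455·249
1 = −455·1801 + 528·1552
1 = 528·8756 − 2567·1801
So 1801·(-2567) ≡ 1 (mod 8756), giving 1801⁻¹ ≡ 6189.
x ≡ 1801⁻¹·5857 ≡ 6189·5857 ≡ 7889 (mod 8756).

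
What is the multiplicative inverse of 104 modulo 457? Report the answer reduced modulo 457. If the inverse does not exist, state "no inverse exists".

312

gcd(457, 104) by repeated division:
457 = 4*104 + 41
104 = 2*41 + 22
41 = 1*22 + 19
22 = 1*19 + 3
19 = 6*3 + 1
3 = 3*1 + 0
Since gcd(104, 457) = 1, back-substitute to write 1 as a combination:
1 = 19 − 6·3
1 = −6·22 + 7·19
1 = 7·41 − 13·22
1 = −13·104 + 33·41
1 = 33·457 − 145·104
Thus 104·(-145) ≡ 1 (mod 457); reducing, -145 mod 457 = 312.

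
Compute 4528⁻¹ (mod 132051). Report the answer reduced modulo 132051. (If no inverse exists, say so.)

40741

Extended Euclidean algorithm:
132051 = 29×4528 + 739
4528 = 6×739 + 94
739 = 7×94 + 81
94 = 1×81 + 13
81 = 6×13 + 3
13 = 4×3 + 1
3 = 3×1 + 0
gcd = 1, so the inverse exists. Back-substitute:
1 = 13 − 4·3
1 = −4·81 + 25·13
1 = 25·94 − 29·81
1 = −29·739 + 228·94
1 = 228·4528 − 1397·739
1 = −1397·132051 + 40741·4528
So 4528·40741 ≡ 1 (mod 132051).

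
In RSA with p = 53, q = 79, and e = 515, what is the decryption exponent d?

φ(n) = (p−1)(q−1) = 52·78 = 4056.
Need d with 515·d ≡ 1 (mod 4056). Apply the extended Euclidean algorithm:
4056 = 7·515 + 451
515 = 1·451 + 64
451 = 7·64 + 3
64 = 21·3 + 1
3 = 3·1 + 0
Back-substitute:
1 = 64 − 21·3
1 = −21·451 + 148·64
1 = 148·515 − 169·451
1 = −169·4056 + 1331·515
So 515·1331 ≡ 1 (mod 4056), hence d = 1331.

1331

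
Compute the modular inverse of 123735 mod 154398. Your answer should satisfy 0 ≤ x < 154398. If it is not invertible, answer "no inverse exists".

Euclidean algorithm on 154398, 123735:
154398 = 1×123735 + 30663
123735 = 4×30663 + 1083
30663 = 28×1083 + 339
1083 = 3×339 + 66
339 = 5×66 + 9
66 = 7×9 + 3
9 = 3×3 + 0
gcd(123735, 154398) = 3 ≠ 1, so 123735 has no multiplicative inverse modulo 154398.

no inverse exists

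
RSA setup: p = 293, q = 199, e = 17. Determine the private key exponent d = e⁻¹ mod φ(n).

3401

φ(n) = (p−1)(q−1) = 292·198 = 57816.
Need d with 17·d ≡ 1 (mod 57816). Apply the extended Euclidean algorithm:
57816 = 3400·17 + 16
17 = 1·16 + 1
16 = 16·1 + 0
Back-substitute:
1 = 17 − 16
1 = −57816 + 3401·17
So 17·3401 ≡ 1 (mod 57816), hence d = 3401.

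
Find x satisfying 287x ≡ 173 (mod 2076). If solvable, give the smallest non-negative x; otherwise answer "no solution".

First find gcd(287, 2076):
2076 = 7·287 + 67
287 = 4·67 + 19
67 = 3·19 + 10
19 = 1·10 + 9
10 = 1·9 + 1
9 = 9·1 + 0
gcd = 1, so a unique solution mod 2076 exists.
Back-substitute for the Bézout coefficients:
1 = 10 − 9
1 = −19 + 2·10
1 = 2·67 − 7·19
1 = −7·287 + 30·67
1 = 30·2076 − 217·287
So 287·(-217) ≡ 1 (mod 2076), giving 287⁻¹ ≡ 1859.
x ≡ 287⁻¹·173 ≡ 1859·173 ≡ 1903 (mod 2076).

1903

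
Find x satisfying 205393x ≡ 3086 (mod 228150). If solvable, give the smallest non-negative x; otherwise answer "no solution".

First find gcd(205393, 228150):
228150 = 1·205393 + 22757
205393 = 9·22757 + 580
22757 = 39·580 + 137
580 = 4·137 + 32
137 = 4·32 + 9
32 = 3·9 + 5
9 = 1·5 + 4
5 = 1·4 + 1
4 = 4·1 + 0
gcd = 1, so a unique solution mod 228150 exists.
Back-substitute for the Bézout coefficients:
1 = 5 − 4
1 = −9 + 2·5
1 = 2·32 − 7·9
1 = −7·137 + 30·32
1 = 30·580 − 127·137
1 = −127·22757 + 4983·580
1 = 4983·205393 − 44974·22757
1 = −44974·228150 + 49957·205393
So 205393·(49957) ≡ 1 (mod 228150), giving 205393⁻¹ ≡ 49957.
x ≡ 205393⁻¹·3086 ≡ 49957·3086 ≡ 166052 (mod 228150).

166052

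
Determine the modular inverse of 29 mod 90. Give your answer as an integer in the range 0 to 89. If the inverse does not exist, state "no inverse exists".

Extended Euclidean algorithm:
90 = 3×29 + 3
29 = 9×3 + 2
3 = 1×2 + 1
2 = 2×1 + 0
The gcd is 1. Working backward:
1 = 3 − 2
1 = −29 + 10·3
1 = 10·90 − 31·29
Thus 29·(-31) ≡ 1 (mod 90); reducing, -31 mod 90 = 59.

59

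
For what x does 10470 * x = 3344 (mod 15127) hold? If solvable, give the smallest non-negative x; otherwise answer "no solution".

3725

First find gcd(10470, 15127):
15127 = 1·10470 + 4657
10470 = 2·4657 + 1156
4657 = 4·1156 + 33
1156 = 35·33 + 1
33 = 33·1 + 0
gcd = 1, so a unique solution mod 15127 exists.
Back-substitute for the Bézout coefficients:
1 = 1156 − 35·33
1 = −35·4657 + 141·1156
1 = 141·10470 − 317·4657
1 = −317·15127 + 458·10470
So 10470·(458) ≡ 1 (mod 15127), giving 10470⁻¹ ≡ 458.
x ≡ 10470⁻¹·3344 ≡ 458·3344 ≡ 3725 (mod 15127).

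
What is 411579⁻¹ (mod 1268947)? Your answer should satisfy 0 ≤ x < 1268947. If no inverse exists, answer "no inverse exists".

1091606

Extended Euclidean algorithm:
1268947 = 3*411579 + 34210
411579 = 12*34210 + 1059
34210 = 32*1059 + 322
1059 = 3*322 + 93
322 = 3*93 + 43
93 = 2*43 + 7
43 = 6*7 + 1
7 = 7*1 + 0
gcd = 1, so the inverse exists. Back-substitute:
1 = 43 − 6·7
1 = −6·93 + 13·43
1 = 13·322 − 45·93
1 = −45·1059 + 148·322
1 = 148·34210 − 4781·1059
1 = −4781·411579 + 57520·34210
1 = 57520·1268947 − 177341·411579
So 411579·(-177341) ≡ 1 (mod 1268947), and -177341 ≡ 1091606 (mod 1268947).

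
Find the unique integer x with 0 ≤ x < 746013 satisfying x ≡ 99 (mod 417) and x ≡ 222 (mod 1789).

53892

Write x = 99 + 417·k. Then 417·k ≡ 222 − 99 ≡ 123 (mod 1789).
Need 417⁻¹ mod 1789. Extended Euclid on (1789, 417):
1789 = 4×417 + 121
417 = 3×121 + 54
121 = 2×54 + 13
54 = 4×13 + 2
13 = 6×2 + 1
2 = 2×1 + 0
Back-substitute:
1 = 13 − 6·2
1 = −6·54 + 25·13
1 = 25·121 − 56·54
1 = −56·417 + 193·121
1 = 193·1789 − 828·417
417⁻¹ ≡ 961 (mod 1789), so k ≡ 961·123 ≡ 129 (mod 1789).
x = 99 + 417·129 = 53892.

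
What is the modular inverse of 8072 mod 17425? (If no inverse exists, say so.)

Extended Euclidean algorithm:
17425 = 2*8072 + 1281
8072 = 6*1281 + 386
1281 = 3*386 + 123
386 = 3*123 + 17
123 = 7*17 + 4
17 = 4*4 + 1
4 = 4*1 + 0
gcd = 1, so the inverse exists. Back-substitute:
1 = 17 − 4·4
1 = −4·123 + 29·17
1 = 29·386 − 91·123
1 = −91·1281 + 302·386
1 = 302·8072 − 1903·1281
1 = −1903·17425 + 4108·8072
So 8072·4108 ≡ 1 (mod 17425).

4108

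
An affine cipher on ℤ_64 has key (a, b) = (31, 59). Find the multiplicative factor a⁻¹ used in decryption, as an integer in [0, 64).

31

Extended Euclidean algorithm:
64 = 2×31 + 2
31 = 15×2 + 1
2 = 2×1 + 0
gcd = 1, so the inverse exists. Back-substitute:
1 = 31 − 15·2
1 = −15·64 + 31·31
So 31·31 ≡ 1 (mod 64).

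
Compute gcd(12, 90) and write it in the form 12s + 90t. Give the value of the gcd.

6

Euclidean algorithm:
90 = 7×12 + 6
12 = 2×6 + 0
gcd(12, 90) = 6.
Express as a combination:
6 = 90 − 7·12
So 6 = (1)·90 + (-7)·12.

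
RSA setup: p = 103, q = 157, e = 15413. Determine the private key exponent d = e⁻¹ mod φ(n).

3125

φ(n) = (p−1)(q−1) = 102·156 = 15912.
Need d with 15413·d ≡ 1 (mod 15912). Apply the extended Euclidean algorithm:
15912 = 1×15413 + 499
15413 = 30×499 + 443
499 = 1×443 + 56
443 = 7×56 + 51
56 = 1×51 + 5
51 = 10×5 + 1
5 = 5×1 + 0
Back-substitute:
1 = 51 − 10·5
1 = −10·56 + 11·51
1 = 11·443 − 87·56
1 = −87·499 + 98·443
1 = 98·15413 − 3027·499
1 = −3027·15912 + 3125·15413
So 15413·3125 ≡ 1 (mod 15912), hence d = 3125.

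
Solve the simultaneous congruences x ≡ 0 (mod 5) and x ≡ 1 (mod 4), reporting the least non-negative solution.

Write x = 0 + 5·k. Then 5·k ≡ 1 − 0 ≡ 1 (mod 4).
Need 5⁻¹ mod 4. Extended Euclid on (4, 1):
4 = 4*1 + 0
5⁻¹ ≡ 1 (mod 4), so k ≡ 1·1 ≡ 1 (mod 4).
x = 0 + 5·1 = 5.

5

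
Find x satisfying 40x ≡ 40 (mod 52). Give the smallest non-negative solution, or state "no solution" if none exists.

1

First find gcd(40, 52):
52 = 1×40 + 12
40 = 3×12 + 4
12 = 3×4 + 0
gcd = 4 and 4 | 40, so solutions exist. Divide through by 4: 10x ≡ 10 (mod 13).
Now find 10⁻¹ mod 13:
13 = 1×10 + 3
10 = 3×3 + 1
3 = 3×1 + 0
Back-substitute:
1 = 10 − 3·3
1 = −3·13 + 4·10
So 10⁻¹ ≡ 4 (mod 13).
Then x ≡ 4·10 ≡ 1 (mod 13); the smallest non-negative solution is x = 1.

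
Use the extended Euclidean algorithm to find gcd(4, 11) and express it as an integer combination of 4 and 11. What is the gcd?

1

Apply Euclid's algorithm to 11 and 4:
11 = 2×4 + 3
4 = 1×3 + 1
3 = 3×1 + 0
gcd(4, 11) = 1.
Working backward:
1 = 4 − 3
1 = −11 + 3·4
So 1 = (-1)·11 + (3)·4.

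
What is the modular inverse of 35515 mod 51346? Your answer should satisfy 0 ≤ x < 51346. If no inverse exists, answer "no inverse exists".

Run Euclid on (51346, 35515):
51346 = 1*35515 + 15831
35515 = 2*15831 + 3853
15831 = 4*3853 + 419
3853 = 9*419 + 82
419 = 5*82 + 9
82 = 9*9 + 1
9 = 9*1 + 0
The gcd is 1. Working backward:
1 = 82 − 9·9
1 = −9·419 + 46·82
1 = 46·3853 − 423·419
1 = −423·15831 + 1738·3853
1 = 1738·35515 − 3899·15831
1 = −3899·51346 + 5637·35515
So 35515·5637 ≡ 1 (mod 51346).

5637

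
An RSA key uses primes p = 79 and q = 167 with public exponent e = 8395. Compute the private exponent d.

10963

φ(n) = (p−1)(q−1) = 78·166 = 12948.
Need d with 8395·d ≡ 1 (mod 12948). Apply the extended Euclidean algorithm:
12948 = 1×8395 + 4553
8395 = 1×4553 + 3842
4553 = 1×3842 + 711
3842 = 5×711 + 287
711 = 2×287 + 137
287 = 2×137 + 13
137 = 10×13 + 7
13 = 1×7 + 6
7 = 1×6 + 1
6 = 6×1 + 0
Back-substitute:
1 = 7 − 6
1 = −13 + 2·7
1 = 2·137 − 21·13
1 = −21·287 + 44·137
1 = 44·711 − 109·287
1 = −109·3842 + 589·711
1 = 589·4553 − 698·3842
1 = −698·8395 + 1287·4553
1 = 1287·12948 − 1985·8395
So 8395·(-1985) ≡ 1 (mod 12948), hence d ≡ -1985 ≡ 10963 (mod 12948).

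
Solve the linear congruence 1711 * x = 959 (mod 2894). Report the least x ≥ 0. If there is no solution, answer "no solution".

First find gcd(1711, 2894):
2894 = 1·1711 + 1183
1711 = 1·1183 + 528
1183 = 2·528 + 127
528 = 4·127 + 20
127 = 6·20 + 7
20 = 2·7 + 6
7 = 1·6 + 1
6 = 6·1 + 0
gcd = 1, so a unique solution mod 2894 exists.
Back-substitute for the Bézout coefficients:
1 = 7 − 6
1 = −20 + 3·7
1 = 3·127 − 19·20
1 = −19·528 + 79·127
1 = 79·1183 − 177·528
1 = −177·1711 + 256·1183
1 = 256·2894 − 433·1711
So 1711·(-433) ≡ 1 (mod 2894), giving 1711⁻¹ ≡ 2461.
x ≡ 1711⁻¹·959 ≡ 2461·959 ≡ 1489 (mod 2894).

1489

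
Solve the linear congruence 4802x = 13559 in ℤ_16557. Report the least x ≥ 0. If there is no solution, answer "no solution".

9826

First find gcd(4802, 16557):
16557 = 3·4802 + 2151
4802 = 2·2151 + 500
2151 = 4·500 + 151
500 = 3·151 + 47
151 = 3·47 + 10
47 = 4·10 + 7
10 = 1·7 + 3
7 = 2·3 + 1
3 = 3·1 + 0
gcd = 1, so a unique solution mod 16557 exists.
Back-substitute for the Bézout coefficients:
1 = 7 − 2·3
1 = −2·10 + 3·7
1 = 3·47 − 14·10
1 = −14·151 + 45·47
1 = 45·500 − 149·151
1 = −149·2151 + 641·500
1 = 641·4802 − 1431·2151
1 = −1431·16557 + 4934·4802
So 4802·(4934) ≡ 1 (mod 16557), giving 4802⁻¹ ≡ 4934.
x ≡ 4802⁻¹·13559 ≡ 4934·13559 ≡ 9826 (mod 16557).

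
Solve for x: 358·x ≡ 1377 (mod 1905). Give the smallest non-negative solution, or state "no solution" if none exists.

First find gcd(358, 1905):
1905 = 5×358 + 115
358 = 3×115 + 13
115 = 8×13 + 11
13 = 1×11 + 2
11 = 5×2 + 1
2 = 2×1 + 0
gcd = 1, so a unique solution mod 1905 exists.
Back-substitute for the Bézout coefficients:
1 = 11 − 5·2
1 = −5·13 + 6·11
1 = 6·115 − 53·13
1 = −53·358 + 165·115
1 = 165·1905 − 878·358
So 358·(-878) ≡ 1 (mod 1905), giving 358⁻¹ ≡ 1027.
x ≡ 358⁻¹·1377 ≡ 1027·1377 ≡ 669 (mod 1905).

669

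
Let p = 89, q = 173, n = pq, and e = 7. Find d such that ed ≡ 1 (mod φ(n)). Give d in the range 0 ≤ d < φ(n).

6487

φ(n) = (p−1)(q−1) = 88·172 = 15136.
Need d with 7·d ≡ 1 (mod 15136). Apply the extended Euclidean algorithm:
15136 = 2162*7 + 2
7 = 3*2 + 1
2 = 2*1 + 0
Back-substitute:
1 = 7 − 3·2
1 = −3·15136 + 6487·7
So 7·6487 ≡ 1 (mod 15136), hence d = 6487.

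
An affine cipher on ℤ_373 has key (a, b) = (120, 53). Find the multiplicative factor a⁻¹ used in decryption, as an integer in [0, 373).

Extended Euclidean algorithm:
373 = 3·120 + 13
120 = 9·13 + 3
13 = 4·3 + 1
3 = 3·1 + 0
The gcd is 1. Working backward:
1 = 13 − 4·3
1 = −4·120 + 37·13
1 = 37·373 − 115·120
So 120·(-115) ≡ 1 (mod 373), and -115 ≡ 258 (mod 373).

258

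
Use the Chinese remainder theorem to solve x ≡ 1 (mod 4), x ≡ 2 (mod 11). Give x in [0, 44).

13

Write x = 1 + 4·k. Then 4·k ≡ 2 − 1 ≡ 1 (mod 11).
Need 4⁻¹ mod 11. Extended Euclid on (11, 4):
11 = 2·4 + 3
4 = 1·3 + 1
3 = 3·1 + 0
Back-substitute:
1 = 4 − 3
1 = −11 + 3·4
4⁻¹ ≡ 3 (mod 11), so k ≡ 3·1 ≡ 3 (mod 11).
x = 1 + 4·3 = 13.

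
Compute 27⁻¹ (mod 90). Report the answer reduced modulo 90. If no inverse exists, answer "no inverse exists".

no inverse exists

Euclidean algorithm on 90, 27:
90 = 3*27 + 9
27 = 3*9 + 0
The gcd is 9, not 1, hence no inverse exists.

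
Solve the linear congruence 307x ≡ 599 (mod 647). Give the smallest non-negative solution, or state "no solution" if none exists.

First find gcd(307, 647):
647 = 2*307 + 33
307 = 9*33 + 10
33 = 3*10 + 3
10 = 3*3 + 1
3 = 3*1 + 0
gcd = 1, so a unique solution mod 647 exists.
Back-substitute for the Bézout coefficients:
1 = 10 − 3·3
1 = −3·33 + 10·10
1 = 10·307 − 93·33
1 = −93·647 + 196·307
So 307·(196) ≡ 1 (mod 647), giving 307⁻¹ ≡ 196.
x ≡ 307⁻¹·599 ≡ 196·599 ≡ 297 (mod 647).

297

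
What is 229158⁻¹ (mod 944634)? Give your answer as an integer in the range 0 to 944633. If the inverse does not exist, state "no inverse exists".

Euclidean algorithm on 944634, 229158:
944634 = 4·229158 + 28002
229158 = 8·28002 + 5142
28002 = 5·5142 + 2292
5142 = 2·2292 + 558
2292 = 4·558 + 60
558 = 9·60 + 18
60 = 3·18 + 6
18 = 3·6 + 0
Since gcd = 6 > 1, 229158 is not a unit mod 944634.

no inverse exists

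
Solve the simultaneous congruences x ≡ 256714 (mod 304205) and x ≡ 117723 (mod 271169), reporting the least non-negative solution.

Write x = 256714 + 304205·k. Then 304205·k ≡ 117723 − 256714 ≡ 132178 (mod 271169).
Need 304205⁻¹ mod 271169. Extended Euclid on (271169, 33036):
271169 = 8*33036 + 6881
33036 = 4*6881 + 5512
6881 = 1*5512 + 1369
5512 = 4*1369 + 36
1369 = 38*36 + 1
36 = 36*1 + 0
Back-substitute:
1 = 1369 − 38·36
1 = −38·5512 + 153·1369
1 = 153·6881 − 191·5512
1 = −191·33036 + 917·6881
1 = 917·271169 − 7527·33036
304205⁻¹ ≡ 263642 (mod 271169), so k ≡ 263642·132178 ≡ 15255 (mod 271169).
x = 256714 + 304205·15255 = 4640903989.

4640903989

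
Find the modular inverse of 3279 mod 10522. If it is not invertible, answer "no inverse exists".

9585

gcd(10522, 3279) by repeated division:
10522 = 3×3279 + 685
3279 = 4×685 + 539
685 = 1×539 + 146
539 = 3×146 + 101
146 = 1×101 + 45
101 = 2×45 + 11
45 = 4×11 + 1
11 = 11×1 + 0
The gcd is 1. Working backward:
1 = 45 − 4·11
1 = −4·101 + 9·45
1 = 9·146 − 13·101
1 = −13·539 + 48·146
1 = 48·685 − 61·539
1 = −61·3279 + 292·685
1 = 292·10522 − 937·3279
So 3279·(-937) ≡ 1 (mod 10522), and -937 ≡ 9585 (mod 10522).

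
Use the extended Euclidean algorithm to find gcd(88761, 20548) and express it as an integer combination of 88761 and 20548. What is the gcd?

1

Apply Euclid's algorithm to 88761 and 20548:
88761 = 4×20548 + 6569
20548 = 3×6569 + 841
6569 = 7×841 + 682
841 = 1×682 + 159
682 = 4×159 + 46
159 = 3×46 + 21
46 = 2×21 + 4
21 = 5×4 + 1
4 = 4×1 + 0
gcd(88761, 20548) = 1.
Working backward:
1 = 21 − 5·4
1 = −5·46 + 11·21
1 = 11·159 − 38·46
1 = −38·682 + 163·159
1 = 163·841 − 201·682
1 = −201·6569 + 1570·841
1 = 1570·20548 − 4911·6569
1 = −4911·88761 + 21214·20548
So 1 = (-4911)·88761 + (21214)·20548.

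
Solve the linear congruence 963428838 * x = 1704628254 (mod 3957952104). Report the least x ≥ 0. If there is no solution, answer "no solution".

First find gcd(963428838, 3957952104):
3957952104 = 4·963428838 + 104236752
963428838 = 9·104236752 + 25298070
104236752 = 4·25298070 + 3044472
25298070 = 8·3044472 + 942294
3044472 = 3·942294 + 217590
942294 = 4·217590 + 71934
217590 = 3·71934 + 1788
71934 = 40·1788 + 414
1788 = 4·414 + 132
414 = 3·132 + 18
132 = 7·18 + 6
18 = 3·6 + 0
gcd = 6 and 6 | 1704628254, so solutions exist. Divide through by 6: 160571473x ≡ 284104709 (mod 659658684).
Now find 160571473⁻¹ mod 659658684:
659658684 = 4·160571473 + 17372792
160571473 = 9·17372792 + 4216345
17372792 = 4·4216345 + 507412
4216345 = 8·507412 + 157049
507412 = 3·157049 + 36265
157049 = 4·36265 + 11989
36265 = 3·11989 + 298
11989 = 40·298 + 69
298 = 4·69 + 22
69 = 3·22 + 3
22 = 7·3 + 1
3 = 3·1 + 0
Back-substitute:
1 = 22 − 7·3
1 = −7·69 + 22·22
1 = 22·298 − 95·69
1 = −95·11989 + 3822·298
1 = 3822·36265 − 11561·11989
1 = −11561·157049 + 50066·36265
1 = 50066·507412 − 161759·157049
1 = −161759·4216345 + 1344138·507412
1 = 1344138·17372792 − 5538311·4216345
1 = −5538311·160571473 + 51188937·17372792
1 = 51188937·659658684 − 210294059·160571473
So 160571473·(-210294059) ≡ 1 (mod 659658684), i.e. 160571473⁻¹ ≡ 449364625.
Then x ≡ 449364625·284104709 ≡ 625945301 (mod 659658684); the smallest non-negative solution is x = 625945301.

625945301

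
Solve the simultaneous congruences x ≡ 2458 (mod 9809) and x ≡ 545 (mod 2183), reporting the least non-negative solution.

Write x = 2458 + 9809·k. Then 9809·k ≡ 545 − 2458 ≡ 270 (mod 2183).
Need 9809⁻¹ mod 2183. Extended Euclid on (2183, 1077):
2183 = 2*1077 + 29
1077 = 37*29 + 4
29 = 7*4 + 1
4 = 4*1 + 0
Back-substitute:
1 = 29 − 7·4
1 = −7·1077 + 260·29
1 = 260·2183 − 527·1077
9809⁻¹ ≡ 1656 (mod 2183), so k ≡ 1656·270 ≡ 1788 (mod 2183).
x = 2458 + 9809·1788 = 17540950.

17540950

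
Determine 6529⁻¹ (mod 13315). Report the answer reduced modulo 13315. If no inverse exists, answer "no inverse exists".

Extended Euclidean algorithm:
13315 = 2*6529 + 257
6529 = 25*257 + 104
257 = 2*104 + 49
104 = 2*49 + 6
49 = 8*6 + 1
6 = 6*1 + 0
Since gcd(6529, 13315) = 1, back-substitute to write 1 as a combination:
1 = 49 − 8·6
1 = −8·104 + 17·49
1 = 17·257 − 42·104
1 = −42·6529 + 1067·257
1 = 1067·13315 − 2176·6529
So 6529·(-2176) ≡ 1 (mod 13315), and -2176 ≡ 11139 (mod 13315).

11139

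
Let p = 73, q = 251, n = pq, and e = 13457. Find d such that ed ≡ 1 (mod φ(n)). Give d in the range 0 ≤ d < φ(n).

φ(n) = (p−1)(q−1) = 72·250 = 18000.
Need d with 13457·d ≡ 1 (mod 18000). Apply the extended Euclidean algorithm:
18000 = 1*13457 + 4543
13457 = 2*4543 + 4371
4543 = 1*4371 + 172
4371 = 25*172 + 71
172 = 2*71 + 30
71 = 2*30 + 11
30 = 2*11 + 8
11 = 1*8 + 3
8 = 2*3 + 2
3 = 1*2 + 1
2 = 2*1 + 0
Back-substitute:
1 = 3 − 2
1 = −8 + 3·3
1 = 3·11 − 4·8
1 = −4·30 + 11·11
1 = 11·71 − 26·30
1 = −26·172 + 63·71
1 = 63·4371 − 1601·172
1 = −1601·4543 + 1664·4371
1 = 1664·13457 − 4929·4543
1 = −4929·18000 + 6593·13457
So 13457·6593 ≡ 1 (mod 18000), hence d = 6593.

6593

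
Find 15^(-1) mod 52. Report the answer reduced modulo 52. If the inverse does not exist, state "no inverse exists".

7

Apply the Euclidean algorithm to 52 and 15:
52 = 3×15 + 7
15 = 2×7 + 1
7 = 7×1 + 0
gcd = 1, so the inverse exists. Back-substitute:
1 = 15 − 2·7
1 = −2·52 + 7·15
So 15·7 ≡ 1 (mod 52).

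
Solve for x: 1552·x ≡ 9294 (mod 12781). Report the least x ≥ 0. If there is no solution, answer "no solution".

11947

First find gcd(1552, 12781):
12781 = 8·1552 + 365
1552 = 4·365 + 92
365 = 3·92 + 89
92 = 1·89 + 3
89 = 29·3 + 2
3 = 1·2 + 1
2 = 2·1 + 0
gcd = 1, so a unique solution mod 12781 exists.
Back-substitute for the Bézout coefficients:
1 = 3 − 2
1 = −89 + 30·3
1 = 30·92 − 31·89
1 = −31·365 + 123·92
1 = 123·1552 − 523·365
1 = −523·12781 + 4307·1552
So 1552·(4307) ≡ 1 (mod 12781), giving 1552⁻¹ ≡ 4307.
x ≡ 1552⁻¹·9294 ≡ 4307·9294 ≡ 11947 (mod 12781).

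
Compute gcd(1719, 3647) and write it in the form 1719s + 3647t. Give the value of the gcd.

1

Euclidean algorithm:
3647 = 2·1719 + 209
1719 = 8·209 + 47
209 = 4·47 + 21
47 = 2·21 + 5
21 = 4·5 + 1
5 = 5·1 + 0
gcd(1719, 3647) = 1.
Express as a combination:
1 = 21 − 4·5
1 = −4·47 + 9·21
1 = 9·209 − 40·47
1 = −40·1719 + 329·209
1 = 329·3647 − 698·1719
So 1 = (329)·3647 + (-698)·1719.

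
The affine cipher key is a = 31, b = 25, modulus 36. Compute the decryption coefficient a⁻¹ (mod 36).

Run Euclid on (36, 31):
36 = 1·31 + 5
31 = 6·5 + 1
5 = 5·1 + 0
Since gcd(31, 36) = 1, back-substitute to write 1 as a combination:
1 = 31 − 6·5
1 = −6·36 + 7·31
So 31·7 ≡ 1 (mod 36).

7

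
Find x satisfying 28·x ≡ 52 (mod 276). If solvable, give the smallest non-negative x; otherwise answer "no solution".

First find gcd(28, 276):
276 = 9*28 + 24
28 = 1*24 + 4
24 = 6*4 + 0
gcd = 4 and 4 | 52, so solutions exist. Divide through by 4: 7x ≡ 13 (mod 69).
Now find 7⁻¹ mod 69:
69 = 9*7 + 6
7 = 1*6 + 1
6 = 6*1 + 0
Back-substitute:
1 = 7 − 6
1 = −69 + 10·7
So 7⁻¹ ≡ 10 (mod 69).
Then x ≡ 10·13 ≡ 61 (mod 69); the smallest non-negative solution is x = 61.

61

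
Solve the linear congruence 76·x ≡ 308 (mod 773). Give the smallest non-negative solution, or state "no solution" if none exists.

655

First find gcd(76, 773):
773 = 10×76 + 13
76 = 5×13 + 11
13 = 1×11 + 2
11 = 5×2 + 1
2 = 2×1 + 0
gcd = 1, so a unique solution mod 773 exists.
Back-substitute for the Bézout coefficients:
1 = 11 − 5·2
1 = −5·13 + 6·11
1 = 6·76 − 35·13
1 = −35·773 + 356·76
So 76·(356) ≡ 1 (mod 773), giving 76⁻¹ ≡ 356.
x ≡ 76⁻¹·308 ≡ 356·308 ≡ 655 (mod 773).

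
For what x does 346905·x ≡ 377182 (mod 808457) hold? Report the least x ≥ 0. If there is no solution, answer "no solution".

First find gcd(346905, 808457):
808457 = 2·346905 + 114647
346905 = 3·114647 + 2964
114647 = 38·2964 + 2015
2964 = 1·2015 + 949
2015 = 2·949 + 117
949 = 8·117 + 13
117 = 9·13 + 0
gcd = 13 and 13 | 377182, so solutions exist. Divide through by 13: 26685x ≡ 29014 (mod 62189).
Now find 26685⁻¹ mod 62189:
62189 = 2·26685 + 8819
26685 = 3·8819 + 228
8819 = 38·228 + 155
228 = 1·155 + 73
155 = 2·73 + 9
73 = 8·9 + 1
9 = 9·1 + 0
Back-substitute:
1 = 73 − 8·9
1 = −8·155 + 17·73
1 = 17·228 − 25·155
1 = −25·8819 + 967·228
1 = 967·26685 − 2926·8819
1 = −2926·62189 + 6819·26685
So 26685⁻¹ ≡ 6819 (mod 62189).
Then x ≡ 6819·29014 ≡ 23257 (mod 62189); the smallest non-negative solution is x = 23257.

23257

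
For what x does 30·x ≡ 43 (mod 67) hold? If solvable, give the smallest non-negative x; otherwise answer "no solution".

26

First find gcd(30, 67):
67 = 2*30 + 7
30 = 4*7 + 2
7 = 3*2 + 1
2 = 2*1 + 0
gcd = 1, so a unique solution mod 67 exists.
Back-substitute for the Bézout coefficients:
1 = 7 − 3·2
1 = −3·30 + 13·7
1 = 13·67 − 29·30
So 30·(-29) ≡ 1 (mod 67), giving 30⁻¹ ≡ 38.
x ≡ 30⁻¹·43 ≡ 38·43 ≡ 26 (mod 67).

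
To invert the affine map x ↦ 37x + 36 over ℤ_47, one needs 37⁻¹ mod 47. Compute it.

Extended Euclidean algorithm:
47 = 1·37 + 10
37 = 3·10 + 7
10 = 1·7 + 3
7 = 2·3 + 1
3 = 3·1 + 0
Since gcd(37, 47) = 1, back-substitute to write 1 as a combination:
1 = 7 − 2·3
1 = −2·10 + 3·7
1 = 3·37 − 11·10
1 = −11·47 + 14·37
So 37·14 ≡ 1 (mod 47).

14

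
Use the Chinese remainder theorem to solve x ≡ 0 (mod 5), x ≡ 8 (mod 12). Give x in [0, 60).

Write x = 0 + 5·k. Then 5·k ≡ 8 − 0 ≡ 8 (mod 12).
Need 5⁻¹ mod 12. Extended Euclid on (12, 5):
12 = 2×5 + 2
5 = 2×2 + 1
2 = 2×1 + 0
Back-substitute:
1 = 5 − 2·2
1 = −2·12 + 5·5
5⁻¹ ≡ 5 (mod 12), so k ≡ 5·8 ≡ 4 (mod 12).
x = 0 + 5·4 = 20.

20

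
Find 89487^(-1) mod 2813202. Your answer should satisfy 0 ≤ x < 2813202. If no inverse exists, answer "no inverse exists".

Compute gcd(89487, 2813202):
2813202 = 31·89487 + 39105
89487 = 2·39105 + 11277
39105 = 3·11277 + 5274
11277 = 2·5274 + 729
5274 = 7·729 + 171
729 = 4·171 + 45
171 = 3·45 + 36
45 = 1·36 + 9
36 = 4·9 + 0
Since gcd = 9 > 1, 89487 is not a unit mod 2813202.

no inverse exists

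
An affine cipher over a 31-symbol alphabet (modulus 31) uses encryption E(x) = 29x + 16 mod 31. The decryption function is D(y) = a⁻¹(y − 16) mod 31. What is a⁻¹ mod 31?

Apply the Euclidean algorithm to 31 and 29:
31 = 1×29 + 2
29 = 14×2 + 1
2 = 2×1 + 0
Since gcd(29, 31) = 1, back-substitute to write 1 as a combination:
1 = 29 − 14·2
1 = −14·31 + 15·29
So 29·15 ≡ 1 (mod 31).

15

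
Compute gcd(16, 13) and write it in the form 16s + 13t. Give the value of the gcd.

Repeated division:
16 = 1×13 + 3
13 = 4×3 + 1
3 = 3×1 + 0
gcd(16, 13) = 1.
Express as a combination:
1 = 13 − 4·3
1 = −4·16 + 5·13
So 1 = (-4)·16 + (5)·13.

1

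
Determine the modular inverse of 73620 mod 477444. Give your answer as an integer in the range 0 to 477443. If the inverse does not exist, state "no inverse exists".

Compute gcd(73620, 477444):
477444 = 6×73620 + 35724
73620 = 2×35724 + 2172
35724 = 16×2172 + 972
2172 = 2×972 + 228
972 = 4×228 + 60
228 = 3×60 + 48
60 = 1×48 + 12
48 = 4×12 + 0
gcd(73620, 477444) = 12 ≠ 1, so 73620 has no multiplicative inverse modulo 477444.

no inverse exists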